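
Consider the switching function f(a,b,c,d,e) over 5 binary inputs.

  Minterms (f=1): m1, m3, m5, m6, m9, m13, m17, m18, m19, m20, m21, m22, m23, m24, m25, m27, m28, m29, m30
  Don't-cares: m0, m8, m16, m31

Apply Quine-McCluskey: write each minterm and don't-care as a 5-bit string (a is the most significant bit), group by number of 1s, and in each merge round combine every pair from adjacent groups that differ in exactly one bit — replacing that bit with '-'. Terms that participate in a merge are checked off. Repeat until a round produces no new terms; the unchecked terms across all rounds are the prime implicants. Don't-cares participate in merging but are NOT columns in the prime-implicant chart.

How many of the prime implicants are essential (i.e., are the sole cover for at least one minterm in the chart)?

6

[col 0] 00000*, 00001*, 00011*, 00101*, 00110*, 01000*, 01001*, 01101*, 10000*, 10001*, 10010*, 10011*, 10100*, 10101*, 10110*, 10111*, 11000*, 11001*, 11011*, 11100*, 11101*, 11110*, 11111*
[col 1] -0000*, -0001*, -0011*, -0101*, -0110, -1000*, -1001*, -1101*, 0-000*, 0-001*, 0-101*, 00-01*, 000-1*, 0000-*, 01-01*, 0100-*, 1-000*, 1-001*, 1-011*, 1-100*, 1-101*, 1-110*, 1-111*, 10-00*, 10-01*, 10-10*, 10-11*, 100-0*, 100-1*, 1000-*, 1001-*, 101-0*, 101-1*, 1010-*, 1011-*, 11-00*, 11-01*, 11-11*, 110-1*, 1100-*, 111-0*, 111-1*, 1110-*, 1111-*
[col 2] --000*, --001*, --101*, -0-01*, -00-1, -000-*, -1-01*, -100-*, 0--01*, 0-00-*, 1--00*, 1--01*, 1--11*, 1-0-1*, 1-00-*, 1-1-0*, 1-1-1*, 1-10-*, 1-11-*, 10--0*, 10--1*, 10-0-*, 10-1-*, 100--*, 101--*, 11--1*, 11-0-*, 111--*
[col 3] ---01, --00-, 1---1, 1--0-, 1-1--, 10---
Prime implicants: ---01, --00-, -00-1, -0110, 1---1, 1--0-, 1-1--, 10---
PI chart (minterm → PIs covering it):
  1 | ---01,--00-,-00-1
  3 | -00-1  (sole → essential)
  5 | ---01  (sole → essential)
  6 | -0110  (sole → essential)
  9 | ---01,--00-
  13 | ---01  (sole → essential)
  17 | ---01,--00-,-00-1,1---1,1--0-,10---
  18 | 10---  (sole → essential)
  19 | -00-1,1---1,10---
  20 | 1--0-,1-1--,10---
  21 | ---01,1---1,1--0-,1-1--,10---
  22 | -0110,1-1--,10---
  23 | 1---1,1-1--,10---
  24 | --00-,1--0-
  25 | ---01,--00-,1---1,1--0-
  27 | 1---1  (sole → essential)
  28 | 1--0-,1-1--
  29 | ---01,1---1,1--0-,1-1--
  30 | 1-1--  (sole → essential)
Essential prime implicants: ---01, -00-1, -0110, 1---1, 1-1--, 10---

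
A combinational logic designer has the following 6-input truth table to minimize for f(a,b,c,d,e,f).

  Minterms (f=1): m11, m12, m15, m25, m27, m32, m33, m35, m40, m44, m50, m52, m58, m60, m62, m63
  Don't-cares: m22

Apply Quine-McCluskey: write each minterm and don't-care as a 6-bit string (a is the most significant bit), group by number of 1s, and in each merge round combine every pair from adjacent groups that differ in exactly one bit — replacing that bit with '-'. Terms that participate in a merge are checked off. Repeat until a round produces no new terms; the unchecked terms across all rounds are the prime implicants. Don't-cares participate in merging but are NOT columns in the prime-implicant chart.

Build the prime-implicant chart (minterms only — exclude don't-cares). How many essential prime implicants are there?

7

Round 0: 001011✓ 001100✓ 001111✓ 010110 011001✓ 011011✓ 100000✓ 100001✓ 100011✓ 101000✓ 101100✓ 110010✓ 110100✓ 111010✓ 111100✓ 111110✓ 111111✓
Round 1: -01100 0-1011 001-11 0110-1 1-1100 10-000 1000-1 10000- 101-00 11-010 11-100 111-10 1111-0 11111-
PIs = {-01100, 0-1011, 001-11, 010110, 0110-1, 1-1100, 10-000, 1000-1, 10000-, 101-00, 11-010, 11-100, 111-10, 1111-0, 11111-}
Coverage chart:
  m11: 0-1011,001-11
  m12: -01100 ←essential
  m15: 001-11 ←essential
  m25: 0110-1 ←essential
  m27: 0-1011,0110-1
  m32: 10-000,10000-
  m33: 1000-1,10000-
  m35: 1000-1 ←essential
  m40: 10-000,101-00
  m44: -01100,1-1100,101-00
  m50: 11-010 ←essential
  m52: 11-100 ←essential
  m58: 11-010,111-10
  m60: 1-1100,11-100,1111-0
  m62: 111-10,1111-0,11111-
  m63: 11111- ←essential
Essential: -01100, 001-11, 0110-1, 1000-1, 11-010, 11-100, 11111-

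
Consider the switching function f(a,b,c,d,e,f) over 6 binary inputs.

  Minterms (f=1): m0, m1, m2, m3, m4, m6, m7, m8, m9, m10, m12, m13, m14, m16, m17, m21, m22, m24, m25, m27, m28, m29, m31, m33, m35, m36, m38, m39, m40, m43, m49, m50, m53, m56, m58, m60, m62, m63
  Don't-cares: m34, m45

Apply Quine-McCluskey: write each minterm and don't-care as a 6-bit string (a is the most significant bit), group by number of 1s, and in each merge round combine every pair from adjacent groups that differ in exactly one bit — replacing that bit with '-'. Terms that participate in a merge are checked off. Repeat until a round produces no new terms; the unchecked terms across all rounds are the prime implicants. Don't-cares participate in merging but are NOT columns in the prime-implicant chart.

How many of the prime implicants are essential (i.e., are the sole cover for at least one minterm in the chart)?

Round 0: 000000✓ 000001✓ 000010✓ 000011✓ 000100✓ 000110✓ 000111✓ 001000✓ 001001✓ 001010✓ 001100✓ 001101✓ 001110✓ 010000✓ 010001✓ 010101✓ 010110✓ 011000✓ 011001✓ 011011✓ 011100✓ 011101✓ 011111✓ 100001✓ 100010✓ 100011✓ 100100✓ 100110✓ 100111✓ 101000✓ 101011✓ 101101✓ 110001✓ 110010✓ 110101✓ 111000✓ 111010✓ 111100✓ 111110✓ 111111✓
Round 1: -00001✓ -00010✓ -00011✓ -00100✓ -00110✓ -00111✓ -01000✓ -01101 -10001✓ -10101✓ -11000✓ -11100✓ -11111 0-0000✓ 0-0001✓ 0-0110 0-1000✓ 0-1001✓ 0-1100✓ 0-1101✓ 00-000✓ 00-001✓ 00-010✓ 00-100✓ 00-110✓ 000-00✓ 000-10✓ 000-11✓ 0000-0✓ 0000-1✓ 00000-✓ 00001-✓ 0001-0✓ 00011-✓ 001-00✓ 001-01✓ 001-10✓ 0010-0✓ 00100-✓ 0011-0✓ 00110-✓ 01-000✓ 01-001✓ 01-101✓ 010-01✓ 01000-✓ 011-00✓ 011-01✓ 011-11✓ 0110-1✓ 01100-✓ 0111-1✓ 01110-✓ 1-0001✓ 1-0010 1-1000✓ 10-011 100-10✓ 100-11✓ 1000-1✓ 10001-✓ 1001-0✓ 10011-✓ 11-010 110-01✓ 111-00✓ 111-10✓ 1110-0✓ 1111-0✓ 11111-
Round 2: --0001 --1000 -00-10✓ -00-11✓ -000-1 -0001-✓ -001-0 -0011-✓ -10-01 -11-00 0--000✓ 0--001✓ 0-000-✓ 0-1-00✓ 0-1-01✓ 0-100-✓ 0-110-✓ 00--00✓ 00--10✓ 00-0-0✓ 00-00-✓ 00-1-0✓ 000--0✓ 000-1-✓ 0000-- 001--0✓ 001-0-✓ 01--01 01-00-✓ 011--1 011-0-✓ 100-1-✓ 111--0
Round 3: -00-1- 0--00- 0-1-0- 00---0
PIs = {--0001, --1000, -00-1-, -000-1, -001-0, -01101, -10-01, -11-00, -11111, 0--00-, 0-0110, 0-1-0-, 00---0, 0000--, 01--01, 011--1, 1-0010, 10-011, 11-010, 111--0, 11111-}
Coverage chart:
  m0: 0--00-,00---0,0000--
  m1: --0001,-000-1,0--00-,0000--
  m2: -00-1-,00---0,0000--
  m3: -00-1-,-000-1,0000--
  m4: -001-0,00---0
  m6: -00-1-,-001-0,0-0110,00---0
  m7: -00-1- ←essential
  m8: --1000,0--00-,0-1-0-,00---0
  m9: 0--00-,0-1-0-
  m10: 00---0 ←essential
  m12: 0-1-0-,00---0
  m13: -01101,0-1-0-
  m14: 00---0 ←essential
  m16: 0--00- ←essential
  m17: --0001,-10-01,0--00-,01--01
  m21: -10-01,01--01
  m22: 0-0110 ←essential
  m24: --1000,-11-00,0--00-,0-1-0-
  m25: 0--00-,0-1-0-,01--01,011--1
  m27: 011--1 ←essential
  m28: -11-00,0-1-0-
  m29: 0-1-0-,01--01,011--1
  m31: -11111,011--1
  m33: --0001,-000-1
  m35: -00-1-,-000-1,10-011
  m36: -001-0 ←essential
  m38: -00-1-,-001-0
  m39: -00-1- ←essential
  m40: --1000 ←essential
  m43: 10-011 ←essential
  m49: --0001,-10-01
  m50: 1-0010,11-010
  m53: -10-01 ←essential
  m56: --1000,-11-00,111--0
  m58: 11-010,111--0
  m60: -11-00,111--0
  m62: 111--0,11111-
  m63: -11111,11111-
Essential: --1000, -00-1-, -001-0, -10-01, 0--00-, 0-0110, 00---0, 011--1, 10-011

9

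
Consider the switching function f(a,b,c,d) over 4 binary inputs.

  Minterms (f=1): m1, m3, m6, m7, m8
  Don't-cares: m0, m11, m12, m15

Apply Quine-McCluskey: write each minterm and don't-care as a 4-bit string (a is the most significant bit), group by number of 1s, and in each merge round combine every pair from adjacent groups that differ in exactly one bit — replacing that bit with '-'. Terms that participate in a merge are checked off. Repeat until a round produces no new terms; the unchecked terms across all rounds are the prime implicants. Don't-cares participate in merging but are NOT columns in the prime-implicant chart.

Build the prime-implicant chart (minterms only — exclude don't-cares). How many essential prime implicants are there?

1

[col 0] 0000*, 0001*, 0011*, 0110*, 0111*, 1000*, 1011*, 1100*, 1111*
[col 1] -000, -011*, -111*, 0-11*, 00-1, 000-, 011-, 1-00, 1-11*
[col 2] --11
Prime implicants: --11, -000, 00-1, 000-, 011-, 1-00
PI chart (minterm → PIs covering it):
  1 | 00-1,000-
  3 | --11,00-1
  6 | 011-  (sole → essential)
  7 | --11,011-
  8 | -000,1-00
Essential prime implicants: 011-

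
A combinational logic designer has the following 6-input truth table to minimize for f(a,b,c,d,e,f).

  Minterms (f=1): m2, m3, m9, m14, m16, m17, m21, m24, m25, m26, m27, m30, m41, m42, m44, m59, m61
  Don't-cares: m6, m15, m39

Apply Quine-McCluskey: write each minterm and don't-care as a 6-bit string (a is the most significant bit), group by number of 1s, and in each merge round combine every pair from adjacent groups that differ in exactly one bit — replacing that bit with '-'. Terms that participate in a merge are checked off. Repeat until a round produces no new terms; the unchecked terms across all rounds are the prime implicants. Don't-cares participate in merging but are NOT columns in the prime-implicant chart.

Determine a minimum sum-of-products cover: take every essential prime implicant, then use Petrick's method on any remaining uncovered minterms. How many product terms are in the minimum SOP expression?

[col 0] 000010*, 000011*, 000110*, 001001*, 001110*, 001111*, 010000*, 010001*, 010101*, 011000*, 011001*, 011010*, 011011*, 011110*, 100111, 101001*, 101010, 101100, 111011*, 111101
[col 1] -01001, -11011, 0-1001, 0-1110, 00-110, 000-10, 00001-, 00111-, 01-000*, 01-001*, 010-01, 01000-*, 011-10, 0110-0*, 0110-1*, 01100-*, 01101-*
[col 2] 01-00-, 0110--
Prime implicants: -01001, -11011, 0-1001, 0-1110, 00-110, 000-10, 00001-, 00111-, 01-00-, 010-01, 011-10, 0110--, 100111, 101010, 101100, 111101
PI chart (minterm → PIs covering it):
  2 | 000-10,00001-
  3 | 00001-  (sole → essential)
  9 | -01001,0-1001
  14 | 0-1110,00-110,00111-
  16 | 01-00-  (sole → essential)
  17 | 01-00-,010-01
  21 | 010-01  (sole → essential)
  24 | 01-00-,0110--
  25 | 0-1001,01-00-,0110--
  26 | 011-10,0110--
  27 | -11011,0110--
  30 | 0-1110,011-10
  41 | -01001  (sole → essential)
  42 | 101010  (sole → essential)
  44 | 101100  (sole → essential)
  59 | -11011  (sole → essential)
  61 | 111101  (sole → essential)
Essential prime implicants: -01001, -11011, 00001-, 01-00-, 010-01, 101010, 101100, 111101
Petrick residual → 0-1110, 011-10
Minimum SOP uses 10 PIs: b'cd'e'f + bcd'ef + a'cdef' + a'b'c'd'e + a'bd'e' + a'bc'e'f + a'bcef' + ab'cd'ef' + ab'cde'f' + abcde'f

10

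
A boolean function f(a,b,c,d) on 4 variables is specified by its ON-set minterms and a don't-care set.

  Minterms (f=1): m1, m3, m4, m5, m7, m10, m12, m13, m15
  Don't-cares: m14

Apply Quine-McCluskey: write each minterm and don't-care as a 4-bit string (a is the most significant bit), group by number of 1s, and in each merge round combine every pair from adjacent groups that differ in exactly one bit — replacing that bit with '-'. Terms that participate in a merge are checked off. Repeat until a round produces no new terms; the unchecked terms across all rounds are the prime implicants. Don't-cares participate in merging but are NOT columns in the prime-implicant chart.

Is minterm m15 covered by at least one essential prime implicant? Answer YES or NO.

NO

size-2^0 implicants → 0001(✓)  0011(✓)  0100(✓)  0101(✓)  0111(✓)  1010(✓)  1100(✓)  1101(✓)  1110(✓)  1111(✓)
size-2^1 implicants → -100(✓)  -101(✓)  -111(✓)  0-01(✓)  0-11(✓)  00-1(✓)  01-1(✓)  010-(✓)  1-10  11-0(✓)  11-1(✓)  110-(✓)  111-(✓)
size-2^2 implicants → -1-1  -10-  0--1  11--
Unchecked terms (primes): -1-1, -10-, 0--1, 1-10, 11--
Minterm coverage:
  m1 ⊆ 0--1 [E]
  m3 ⊆ 0--1 [E]
  m4 ⊆ -10- [E]
  m5 ⊆ -1-1,-10-,0--1
  m7 ⊆ -1-1,0--1
  m10 ⊆ 1-10 [E]
  m12 ⊆ -10-,11--
  m13 ⊆ -1-1,-10-,11--
  m15 ⊆ -1-1,11--
E = {-10-, 0--1, 1-10}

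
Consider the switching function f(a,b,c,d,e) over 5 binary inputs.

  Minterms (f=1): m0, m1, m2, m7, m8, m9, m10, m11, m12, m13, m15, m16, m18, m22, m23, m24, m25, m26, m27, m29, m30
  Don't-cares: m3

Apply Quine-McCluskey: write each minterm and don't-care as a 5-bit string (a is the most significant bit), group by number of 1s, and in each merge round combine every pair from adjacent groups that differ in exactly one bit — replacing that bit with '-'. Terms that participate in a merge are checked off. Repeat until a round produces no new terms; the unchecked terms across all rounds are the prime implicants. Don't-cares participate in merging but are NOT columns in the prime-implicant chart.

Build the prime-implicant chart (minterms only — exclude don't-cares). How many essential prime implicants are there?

[col 0] 00000*, 00001*, 00010*, 00011*, 00111*, 01000*, 01001*, 01010*, 01011*, 01100*, 01101*, 01111*, 10000*, 10010*, 10110*, 10111*, 11000*, 11001*, 11010*, 11011*, 11101*, 11110*
[col 1] -0000*, -0010*, -0111, -1000*, -1001*, -1010*, -1011*, -1101*, 0-000*, 0-001*, 0-010*, 0-011*, 0-111*, 00-11*, 000-0*, 000-1*, 0000-*, 0001-*, 01-00*, 01-01*, 01-11*, 010-0*, 010-1*, 0100-*, 0101-*, 011-1*, 0110-*, 1-000*, 1-010*, 1-110*, 10-10*, 100-0*, 1011-, 11-01*, 11-10*, 110-0*, 110-1*, 1100-*, 1101-*
[col 2] --000*, --010*, -00-0*, -1-01, -10-0*, -10-1*, -100-*, -101-*, 0--11, 0-0-0*, 0-0-1*, 0-00-*, 0-01-*, 000--*, 01--1, 01-0-, 010--*, 1--10, 1-0-0*, 110--*
[col 3] --0-0, -10--, 0-0--
Prime implicants: --0-0, -0111, -1-01, -10--, 0--11, 0-0--, 01--1, 01-0-, 1--10, 1011-
PI chart (minterm → PIs covering it):
  0 | --0-0,0-0--
  1 | 0-0--  (sole → essential)
  2 | --0-0,0-0--
  7 | -0111,0--11
  8 | --0-0,-10--,0-0--,01-0-
  9 | -1-01,-10--,0-0--,01--1,01-0-
  10 | --0-0,-10--,0-0--
  11 | -10--,0--11,0-0--,01--1
  12 | 01-0-  (sole → essential)
  13 | -1-01,01--1,01-0-
  15 | 0--11,01--1
  16 | --0-0  (sole → essential)
  18 | --0-0,1--10
  22 | 1--10,1011-
  23 | -0111,1011-
  24 | --0-0,-10--
  25 | -1-01,-10--
  26 | --0-0,-10--,1--10
  27 | -10--  (sole → essential)
  29 | -1-01  (sole → essential)
  30 | 1--10  (sole → essential)
Essential prime implicants: --0-0, -1-01, -10--, 0-0--, 01-0-, 1--10

6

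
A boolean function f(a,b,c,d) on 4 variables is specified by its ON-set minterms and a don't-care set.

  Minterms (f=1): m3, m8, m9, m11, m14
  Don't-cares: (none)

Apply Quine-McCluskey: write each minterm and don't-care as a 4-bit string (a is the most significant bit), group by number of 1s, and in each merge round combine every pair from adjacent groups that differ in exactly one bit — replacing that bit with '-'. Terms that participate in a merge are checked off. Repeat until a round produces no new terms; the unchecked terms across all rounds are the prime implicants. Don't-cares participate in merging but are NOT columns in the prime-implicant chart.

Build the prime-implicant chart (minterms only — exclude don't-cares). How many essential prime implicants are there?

[col 0] 0011*, 1000*, 1001*, 1011*, 1110
[col 1] -011, 10-1, 100-
Prime implicants: -011, 10-1, 100-, 1110
PI chart (minterm → PIs covering it):
  3 | -011  (sole → essential)
  8 | 100-  (sole → essential)
  9 | 10-1,100-
  11 | -011,10-1
  14 | 1110  (sole → essential)
Essential prime implicants: -011, 100-, 1110

3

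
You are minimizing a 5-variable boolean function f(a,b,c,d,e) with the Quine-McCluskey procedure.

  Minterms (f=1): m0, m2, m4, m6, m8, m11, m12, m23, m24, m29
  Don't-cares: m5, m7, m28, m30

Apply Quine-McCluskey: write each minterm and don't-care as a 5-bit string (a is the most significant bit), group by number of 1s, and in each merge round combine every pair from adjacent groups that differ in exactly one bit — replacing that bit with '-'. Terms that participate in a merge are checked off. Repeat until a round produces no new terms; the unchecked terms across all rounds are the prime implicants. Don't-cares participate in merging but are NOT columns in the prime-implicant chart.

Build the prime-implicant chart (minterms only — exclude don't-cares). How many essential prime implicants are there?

[col 0] 00000*, 00010*, 00100*, 00101*, 00110*, 00111*, 01000*, 01011, 01100*, 10111*, 11000*, 11100*, 11101*, 11110*
[col 1] -0111, -1000*, -1100*, 0-000*, 0-100*, 00-00*, 00-10*, 000-0*, 001-0*, 001-1*, 0010-*, 0011-*, 01-00*, 11-00*, 111-0, 1110-
[col 2] -1-00, 0--00, 00--0, 001--
Prime implicants: -0111, -1-00, 0--00, 00--0, 001--, 01011, 111-0, 1110-
PI chart (minterm → PIs covering it):
  0 | 0--00,00--0
  2 | 00--0  (sole → essential)
  4 | 0--00,00--0,001--
  6 | 00--0,001--
  8 | -1-00,0--00
  11 | 01011  (sole → essential)
  12 | -1-00,0--00
  23 | -0111  (sole → essential)
  24 | -1-00  (sole → essential)
  29 | 1110-  (sole → essential)
Essential prime implicants: -0111, -1-00, 00--0, 01011, 1110-

5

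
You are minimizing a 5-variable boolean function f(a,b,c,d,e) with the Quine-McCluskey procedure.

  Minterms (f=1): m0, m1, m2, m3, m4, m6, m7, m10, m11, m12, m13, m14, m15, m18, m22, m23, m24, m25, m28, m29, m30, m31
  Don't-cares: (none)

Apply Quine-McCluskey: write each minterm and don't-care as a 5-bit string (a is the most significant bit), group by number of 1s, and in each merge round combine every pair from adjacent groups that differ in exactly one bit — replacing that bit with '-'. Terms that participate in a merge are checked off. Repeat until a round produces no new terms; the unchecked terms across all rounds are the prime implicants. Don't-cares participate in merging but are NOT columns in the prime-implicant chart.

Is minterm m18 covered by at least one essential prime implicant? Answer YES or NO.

YES

[col 0] 00000*, 00001*, 00010*, 00011*, 00100*, 00110*, 00111*, 01010*, 01011*, 01100*, 01101*, 01110*, 01111*, 10010*, 10110*, 10111*, 11000*, 11001*, 11100*, 11101*, 11110*, 11111*
[col 1] -0010*, -0110*, -0111*, -1100*, -1101*, -1110*, -1111*, 0-010*, 0-011*, 0-100*, 0-110*, 0-111*, 00-00*, 00-10*, 00-11*, 000-0*, 000-1*, 0000-*, 0001-*, 001-0*, 0011-*, 01-10*, 01-11*, 0101-*, 011-0*, 011-1*, 0110-*, 0111-*, 1-110*, 1-111*, 10-10*, 1011-*, 11-00*, 11-01*, 1100-*, 111-0*, 111-1*, 1110-*, 1111-*
[col 2] --110*, --111*, -0-10, -011-*, -11-0*, -11-1*, -110-*, -111-*, 0--10*, 0--11*, 0-01-*, 0-1-0, 0-11-*, 00--0, 00-1-*, 000--, 01-1-*, 011--*, 1-11-*, 11-0-, 111--*
[col 3] --11-, -11--, 0--1-
Prime implicants: --11-, -0-10, -11--, 0--1-, 0-1-0, 00--0, 000--, 11-0-
PI chart (minterm → PIs covering it):
  0 | 00--0,000--
  1 | 000--  (sole → essential)
  2 | -0-10,0--1-,00--0,000--
  3 | 0--1-,000--
  4 | 0-1-0,00--0
  6 | --11-,-0-10,0--1-,0-1-0,00--0
  7 | --11-,0--1-
  10 | 0--1-  (sole → essential)
  11 | 0--1-  (sole → essential)
  12 | -11--,0-1-0
  13 | -11--  (sole → essential)
  14 | --11-,-11--,0--1-,0-1-0
  15 | --11-,-11--,0--1-
  18 | -0-10  (sole → essential)
  22 | --11-,-0-10
  23 | --11-  (sole → essential)
  24 | 11-0-  (sole → essential)
  25 | 11-0-  (sole → essential)
  28 | -11--,11-0-
  29 | -11--,11-0-
  30 | --11-,-11--
  31 | --11-,-11--
Essential prime implicants: --11-, -0-10, -11--, 0--1-, 000--, 11-0-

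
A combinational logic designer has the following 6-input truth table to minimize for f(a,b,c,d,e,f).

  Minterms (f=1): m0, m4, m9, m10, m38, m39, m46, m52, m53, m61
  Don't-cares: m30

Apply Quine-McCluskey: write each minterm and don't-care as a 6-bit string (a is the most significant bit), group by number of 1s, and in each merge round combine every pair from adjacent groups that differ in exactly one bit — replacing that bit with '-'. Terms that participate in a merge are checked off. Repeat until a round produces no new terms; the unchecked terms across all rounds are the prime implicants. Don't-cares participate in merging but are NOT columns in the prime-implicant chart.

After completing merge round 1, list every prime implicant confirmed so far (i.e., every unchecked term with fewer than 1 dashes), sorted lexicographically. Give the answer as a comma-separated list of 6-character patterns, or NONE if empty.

001001, 001010, 011110

[col 0] 000000*, 000100*, 001001, 001010, 011110, 100110*, 100111*, 101110*, 110100*, 110101*, 111101*
[col 1] 000-00, 10-110, 10011-, 11-101, 11010-
Prime implicants: 000-00, 001001, 001010, 011110, 10-110, 10011-, 11-101, 11010-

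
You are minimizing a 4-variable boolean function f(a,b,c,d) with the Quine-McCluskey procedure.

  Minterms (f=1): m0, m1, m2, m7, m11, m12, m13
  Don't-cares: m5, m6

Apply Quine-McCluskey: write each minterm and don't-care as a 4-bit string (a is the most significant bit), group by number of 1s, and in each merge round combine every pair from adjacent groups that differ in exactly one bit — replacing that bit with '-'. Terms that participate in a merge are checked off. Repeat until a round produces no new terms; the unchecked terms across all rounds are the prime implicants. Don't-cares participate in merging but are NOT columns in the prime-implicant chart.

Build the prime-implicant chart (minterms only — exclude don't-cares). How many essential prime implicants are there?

size-2^0 implicants → 0000(✓)  0001(✓)  0010(✓)  0101(✓)  0110(✓)  0111(✓)  1011  1100(✓)  1101(✓)
size-2^1 implicants → -101  0-01  0-10  00-0  000-  01-1  011-  110-
Unchecked terms (primes): -101, 0-01, 0-10, 00-0, 000-, 01-1, 011-, 1011, 110-
Minterm coverage:
  m0 ⊆ 00-0,000-
  m1 ⊆ 0-01,000-
  m2 ⊆ 0-10,00-0
  m7 ⊆ 01-1,011-
  m11 ⊆ 1011 [E]
  m12 ⊆ 110- [E]
  m13 ⊆ -101,110-
E = {1011, 110-}

2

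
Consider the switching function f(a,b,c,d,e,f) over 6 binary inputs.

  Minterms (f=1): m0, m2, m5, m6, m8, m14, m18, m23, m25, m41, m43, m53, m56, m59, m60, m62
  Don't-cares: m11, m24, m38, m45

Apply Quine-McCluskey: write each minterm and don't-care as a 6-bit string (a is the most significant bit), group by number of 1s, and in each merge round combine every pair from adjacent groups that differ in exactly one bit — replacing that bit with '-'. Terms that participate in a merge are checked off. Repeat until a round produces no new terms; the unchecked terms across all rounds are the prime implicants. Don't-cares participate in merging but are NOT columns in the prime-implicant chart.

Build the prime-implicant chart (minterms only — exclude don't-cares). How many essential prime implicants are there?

[col 0] 000000*, 000010*, 000101, 000110*, 001000*, 001011*, 001110*, 010010*, 010111, 011000*, 011001*, 100110*, 101001*, 101011*, 101101*, 110101, 111000*, 111011*, 111100*, 111110*
[col 1] -00110, -01011, -11000, 0-0010, 0-1000, 00-000, 00-110, 000-10, 0000-0, 01100-, 1-1011, 101-01, 1010-1, 111-00, 1111-0
Prime implicants: -00110, -01011, -11000, 0-0010, 0-1000, 00-000, 00-110, 000-10, 0000-0, 000101, 010111, 01100-, 1-1011, 101-01, 1010-1, 110101, 111-00, 1111-0
PI chart (minterm → PIs covering it):
  0 | 00-000,0000-0
  2 | 0-0010,000-10,0000-0
  5 | 000101  (sole → essential)
  6 | -00110,00-110,000-10
  8 | 0-1000,00-000
  14 | 00-110  (sole → essential)
  18 | 0-0010  (sole → essential)
  23 | 010111  (sole → essential)
  25 | 01100-  (sole → essential)
  41 | 101-01,1010-1
  43 | -01011,1-1011,1010-1
  53 | 110101  (sole → essential)
  56 | -11000,111-00
  59 | 1-1011  (sole → essential)
  60 | 111-00,1111-0
  62 | 1111-0  (sole → essential)
Essential prime implicants: 0-0010, 00-110, 000101, 010111, 01100-, 1-1011, 110101, 1111-0

8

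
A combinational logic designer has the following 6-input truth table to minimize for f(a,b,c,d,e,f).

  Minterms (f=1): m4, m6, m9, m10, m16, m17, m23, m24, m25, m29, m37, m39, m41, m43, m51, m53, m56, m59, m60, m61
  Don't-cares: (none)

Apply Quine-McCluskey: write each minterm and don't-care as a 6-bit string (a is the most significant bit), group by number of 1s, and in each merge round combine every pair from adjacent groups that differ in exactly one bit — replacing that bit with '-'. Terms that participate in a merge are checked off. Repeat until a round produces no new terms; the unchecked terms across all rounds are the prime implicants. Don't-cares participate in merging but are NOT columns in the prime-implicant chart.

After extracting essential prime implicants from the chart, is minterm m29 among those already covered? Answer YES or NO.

NO

Round 0: 000100✓ 000110✓ 001001✓ 001010 010000✓ 010001✓ 010111 011000✓ 011001✓ 011101✓ 100101✓ 100111✓ 101001✓ 101011✓ 110011✓ 110101✓ 111000✓ 111011✓ 111100✓ 111101✓
Round 1: -01001 -11000 -11101 0-1001 0001-0 01-000✓ 01-001✓ 01000-✓ 011-01 01100-✓ 1-0101 1-1011 1001-1 1010-1 11-011 11-101 111-00 11110-
Round 2: 01-00-
PIs = {-01001, -11000, -11101, 0-1001, 0001-0, 001010, 01-00-, 010111, 011-01, 1-0101, 1-1011, 1001-1, 1010-1, 11-011, 11-101, 111-00, 11110-}
Coverage chart:
  m4: 0001-0 ←essential
  m6: 0001-0 ←essential
  m9: -01001,0-1001
  m10: 001010 ←essential
  m16: 01-00- ←essential
  m17: 01-00- ←essential
  m23: 010111 ←essential
  m24: -11000,01-00-
  m25: 0-1001,01-00-,011-01
  m29: -11101,011-01
  m37: 1-0101,1001-1
  m39: 1001-1 ←essential
  m41: -01001,1010-1
  m43: 1-1011,1010-1
  m51: 11-011 ←essential
  m53: 1-0101,11-101
  m56: -11000,111-00
  m59: 1-1011,11-011
  m60: 111-00,11110-
  m61: -11101,11-101,11110-
Essential: 0001-0, 001010, 01-00-, 010111, 1001-1, 11-011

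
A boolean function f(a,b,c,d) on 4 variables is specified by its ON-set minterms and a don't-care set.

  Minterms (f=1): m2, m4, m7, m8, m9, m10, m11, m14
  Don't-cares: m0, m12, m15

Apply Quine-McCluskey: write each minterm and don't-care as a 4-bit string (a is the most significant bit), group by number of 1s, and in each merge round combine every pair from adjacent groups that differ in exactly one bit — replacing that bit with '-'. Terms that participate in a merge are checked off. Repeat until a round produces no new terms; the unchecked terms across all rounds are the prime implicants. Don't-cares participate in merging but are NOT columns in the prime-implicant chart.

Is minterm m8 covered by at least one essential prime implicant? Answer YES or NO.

YES

[col 0] 0000*, 0010*, 0100*, 0111*, 1000*, 1001*, 1010*, 1011*, 1100*, 1110*, 1111*
[col 1] -000*, -010*, -100*, -111, 0-00*, 00-0*, 1-00*, 1-10*, 1-11*, 10-0*, 10-1*, 100-*, 101-*, 11-0*, 111-*
[col 2] --00, -0-0, 1--0, 1-1-, 10--
Prime implicants: --00, -0-0, -111, 1--0, 1-1-, 10--
PI chart (minterm → PIs covering it):
  2 | -0-0  (sole → essential)
  4 | --00  (sole → essential)
  7 | -111  (sole → essential)
  8 | --00,-0-0,1--0,10--
  9 | 10--  (sole → essential)
  10 | -0-0,1--0,1-1-,10--
  11 | 1-1-,10--
  14 | 1--0,1-1-
Essential prime implicants: --00, -0-0, -111, 10--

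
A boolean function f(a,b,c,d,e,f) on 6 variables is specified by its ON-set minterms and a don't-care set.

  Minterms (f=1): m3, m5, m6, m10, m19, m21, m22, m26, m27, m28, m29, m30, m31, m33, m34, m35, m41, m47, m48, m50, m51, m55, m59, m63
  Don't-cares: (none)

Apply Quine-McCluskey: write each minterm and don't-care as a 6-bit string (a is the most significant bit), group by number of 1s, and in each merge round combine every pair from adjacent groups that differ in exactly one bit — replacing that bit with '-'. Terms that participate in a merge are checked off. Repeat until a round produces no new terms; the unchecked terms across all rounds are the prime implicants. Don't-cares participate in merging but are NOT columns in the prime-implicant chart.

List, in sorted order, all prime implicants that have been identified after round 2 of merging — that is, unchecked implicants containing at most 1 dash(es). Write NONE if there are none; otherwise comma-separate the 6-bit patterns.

size-2^0 implicants → 000011(✓)  000101(✓)  000110(✓)  001010(✓)  010011(✓)  010101(✓)  010110(✓)  011010(✓)  011011(✓)  011100(✓)  011101(✓)  011110(✓)  011111(✓)  100001(✓)  100010(✓)  100011(✓)  101001(✓)  101111(✓)  110000(✓)  110010(✓)  110011(✓)  110111(✓)  111011(✓)  111111(✓)
size-2^1 implicants → -00011(✓)  -10011(✓)  -11011(✓)  -11111(✓)  0-0011(✓)  0-0101  0-0110  0-1010  01-011(✓)  01-101  01-110  011-10(✓)  011-11(✓)  01101-(✓)  0111-0(✓)  0111-1(✓)  01110-(✓)  01111-(✓)  1-0010(✓)  1-0011(✓)  1-1111  10-001  1000-1  10001-(✓)  11-011(✓)  11-111(✓)  110-11(✓)  1100-0  11001-(✓)  111-11(✓)
size-2^2 implicants → --0011  -1-011  -11-11  011-1-  0111--  1-001-  11--11
Unchecked terms (primes): --0011, -1-011, -11-11, 0-0101, 0-0110, 0-1010, 01-101, 01-110, 011-1-, 0111--, 1-001-, 1-1111, 10-001, 1000-1, 11--11, 1100-0

0-0101, 0-0110, 0-1010, 01-101, 01-110, 1-1111, 10-001, 1000-1, 1100-0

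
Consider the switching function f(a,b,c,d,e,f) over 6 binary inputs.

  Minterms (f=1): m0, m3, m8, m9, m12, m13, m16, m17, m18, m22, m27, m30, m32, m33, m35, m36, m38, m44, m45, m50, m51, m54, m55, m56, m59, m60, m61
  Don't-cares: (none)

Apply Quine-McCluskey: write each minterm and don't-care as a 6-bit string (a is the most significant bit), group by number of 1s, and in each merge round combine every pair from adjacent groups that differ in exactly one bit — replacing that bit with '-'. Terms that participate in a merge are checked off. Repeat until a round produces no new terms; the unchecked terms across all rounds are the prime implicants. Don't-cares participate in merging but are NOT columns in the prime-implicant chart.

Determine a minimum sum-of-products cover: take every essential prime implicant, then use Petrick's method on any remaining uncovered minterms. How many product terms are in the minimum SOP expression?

12

[col 0] 000000*, 000011*, 001000*, 001001*, 001100*, 001101*, 010000*, 010001*, 010010*, 010110*, 011011*, 011110*, 100000*, 100001*, 100011*, 100100*, 100110*, 101100*, 101101*, 110010*, 110011*, 110110*, 110111*, 111000*, 111011*, 111100*, 111101*
[col 1] -00000, -00011, -01100*, -01101*, -10010*, -10110*, -11011, 0-0000, 00-000, 001-00*, 001-01*, 00100-*, 00110-*, 01-110, 010-10*, 0100-0, 01000-, 1-0011, 1-0110, 1-1100*, 1-1101*, 10-100, 100-00, 1000-1, 10000-, 1001-0, 10110-*, 11-011, 110-10*, 110-11*, 11001-*, 11011-*, 111-00, 11110-*
[col 2] -0110-, -10-10, 001-0-, 1-110-, 110-1-
Prime implicants: -00000, -00011, -0110-, -10-10, -11011, 0-0000, 00-000, 001-0-, 01-110, 0100-0, 01000-, 1-0011, 1-0110, 1-110-, 10-100, 100-00, 1000-1, 10000-, 1001-0, 11-011, 110-1-, 111-00
PI chart (minterm → PIs covering it):
  0 | -00000,0-0000,00-000
  3 | -00011  (sole → essential)
  8 | 00-000,001-0-
  9 | 001-0-  (sole → essential)
  12 | -0110-,001-0-
  13 | -0110-,001-0-
  16 | 0-0000,0100-0,01000-
  17 | 01000-  (sole → essential)
  18 | -10-10,0100-0
  22 | -10-10,01-110
  27 | -11011  (sole → essential)
  30 | 01-110  (sole → essential)
  32 | -00000,100-00,10000-
  33 | 1000-1,10000-
  35 | -00011,1-0011,1000-1
  36 | 10-100,100-00,1001-0
  38 | 1-0110,1001-0
  44 | -0110-,1-110-,10-100
  45 | -0110-,1-110-
  50 | -10-10,110-1-
  51 | 1-0011,11-011,110-1-
  54 | -10-10,1-0110,110-1-
  55 | 110-1-  (sole → essential)
  56 | 111-00  (sole → essential)
  59 | -11011,11-011
  60 | 1-110-,111-00
  61 | 1-110-  (sole → essential)
Essential prime implicants: -00011, -11011, 001-0-, 01-110, 01000-, 1-110-, 110-1-, 111-00
Petrick residual → -00000, -10-10, 1000-1, 1001-0
Minimum SOP uses 12 PIs: b'c'd'e'f' + b'c'd'ef + bc'ef' + bcd'ef + a'b'ce' + a'bdef' + a'bc'd'e' + acde' + ab'c'd'f + ab'c'df' + abc'e + abce'f'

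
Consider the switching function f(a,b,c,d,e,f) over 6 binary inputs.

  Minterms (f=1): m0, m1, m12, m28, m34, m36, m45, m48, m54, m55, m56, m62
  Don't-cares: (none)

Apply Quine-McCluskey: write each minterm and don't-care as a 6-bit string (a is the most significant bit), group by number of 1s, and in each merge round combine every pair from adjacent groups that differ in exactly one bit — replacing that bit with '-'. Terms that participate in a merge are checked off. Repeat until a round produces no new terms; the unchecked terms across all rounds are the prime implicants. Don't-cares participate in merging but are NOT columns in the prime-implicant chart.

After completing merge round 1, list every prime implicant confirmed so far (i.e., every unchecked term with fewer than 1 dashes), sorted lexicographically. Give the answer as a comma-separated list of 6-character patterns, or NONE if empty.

[col 0] 000000*, 000001*, 001100*, 011100*, 100010, 100100, 101101, 110000*, 110110*, 110111*, 111000*, 111110*
[col 1] 0-1100, 00000-, 11-000, 11-110, 11011-
Prime implicants: 0-1100, 00000-, 100010, 100100, 101101, 11-000, 11-110, 11011-

100010, 100100, 101101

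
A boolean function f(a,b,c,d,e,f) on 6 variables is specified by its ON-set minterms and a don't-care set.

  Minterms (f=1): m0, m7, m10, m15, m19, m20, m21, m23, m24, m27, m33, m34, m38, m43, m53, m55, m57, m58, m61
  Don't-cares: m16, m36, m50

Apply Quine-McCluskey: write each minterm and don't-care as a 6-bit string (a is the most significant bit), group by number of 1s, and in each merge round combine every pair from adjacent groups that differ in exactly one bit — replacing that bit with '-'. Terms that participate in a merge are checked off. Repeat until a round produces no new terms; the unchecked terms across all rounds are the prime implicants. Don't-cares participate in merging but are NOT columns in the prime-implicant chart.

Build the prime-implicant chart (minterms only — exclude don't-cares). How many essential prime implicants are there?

size-2^0 implicants → 000000(✓)  000111(✓)  001010  001111(✓)  010000(✓)  010011(✓)  010100(✓)  010101(✓)  010111(✓)  011000(✓)  011011(✓)  100001  100010(✓)  100100(✓)  100110(✓)  101011  110010(✓)  110101(✓)  110111(✓)  111001(✓)  111010(✓)  111101(✓)
size-2^1 implicants → -10101(✓)  -10111(✓)  0-0000  0-0111  00-111  01-000  01-011  010-00  010-11  0101-1(✓)  01010-  1-0010  100-10  1001-0  11-010  11-101  1101-1(✓)  111-01
size-2^2 implicants → -101-1
Unchecked terms (primes): -101-1, 0-0000, 0-0111, 00-111, 001010, 01-000, 01-011, 010-00, 010-11, 01010-, 1-0010, 100-10, 100001, 1001-0, 101011, 11-010, 11-101, 111-01
Minterm coverage:
  m0 ⊆ 0-0000 [E]
  m7 ⊆ 0-0111,00-111
  m10 ⊆ 001010 [E]
  m15 ⊆ 00-111 [E]
  m19 ⊆ 01-011,010-11
  m20 ⊆ 010-00,01010-
  m21 ⊆ -101-1,01010-
  m23 ⊆ -101-1,0-0111,010-11
  m24 ⊆ 01-000 [E]
  m27 ⊆ 01-011 [E]
  m33 ⊆ 100001 [E]
  m34 ⊆ 1-0010,100-10
  m38 ⊆ 100-10,1001-0
  m43 ⊆ 101011 [E]
  m53 ⊆ -101-1,11-101
  m55 ⊆ -101-1 [E]
  m57 ⊆ 111-01 [E]
  m58 ⊆ 11-010 [E]
  m61 ⊆ 11-101,111-01
E = {-101-1, 0-0000, 00-111, 001010, 01-000, 01-011, 100001, 101011, 11-010, 111-01}

10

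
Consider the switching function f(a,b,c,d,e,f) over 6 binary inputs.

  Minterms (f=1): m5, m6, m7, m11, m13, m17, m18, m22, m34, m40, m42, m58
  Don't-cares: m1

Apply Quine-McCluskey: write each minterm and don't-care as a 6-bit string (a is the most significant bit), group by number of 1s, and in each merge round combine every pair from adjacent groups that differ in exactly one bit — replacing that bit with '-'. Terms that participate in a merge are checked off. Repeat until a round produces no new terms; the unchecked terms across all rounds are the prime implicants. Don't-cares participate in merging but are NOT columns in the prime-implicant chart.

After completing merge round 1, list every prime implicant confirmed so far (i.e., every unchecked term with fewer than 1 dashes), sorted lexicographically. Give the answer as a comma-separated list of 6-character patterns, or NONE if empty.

size-2^0 implicants → 000001(✓)  000101(✓)  000110(✓)  000111(✓)  001011  001101(✓)  010001(✓)  010010(✓)  010110(✓)  100010(✓)  101000(✓)  101010(✓)  111010(✓)
size-2^1 implicants → 0-0001  0-0110  00-101  000-01  0001-1  00011-  010-10  1-1010  10-010  1010-0
Unchecked terms (primes): 0-0001, 0-0110, 00-101, 000-01, 0001-1, 00011-, 001011, 010-10, 1-1010, 10-010, 1010-0

001011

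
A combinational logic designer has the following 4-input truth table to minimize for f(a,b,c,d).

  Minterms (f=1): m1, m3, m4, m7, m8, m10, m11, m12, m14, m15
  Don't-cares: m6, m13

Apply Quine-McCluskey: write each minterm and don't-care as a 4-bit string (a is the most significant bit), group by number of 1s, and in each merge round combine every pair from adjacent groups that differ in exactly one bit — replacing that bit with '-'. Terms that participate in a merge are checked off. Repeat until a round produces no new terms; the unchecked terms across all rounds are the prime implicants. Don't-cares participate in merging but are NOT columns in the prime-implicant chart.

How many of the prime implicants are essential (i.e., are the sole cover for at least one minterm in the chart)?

[col 0] 0001*, 0011*, 0100*, 0110*, 0111*, 1000*, 1010*, 1011*, 1100*, 1101*, 1110*, 1111*
[col 1] -011*, -100*, -110*, -111*, 0-11*, 00-1, 01-0*, 011-*, 1-00*, 1-10*, 1-11*, 10-0*, 101-*, 11-0*, 11-1*, 110-*, 111-*
[col 2] --11, -1-0, -11-, 1--0, 1-1-, 11--
Prime implicants: --11, -1-0, -11-, 00-1, 1--0, 1-1-, 11--
PI chart (minterm → PIs covering it):
  1 | 00-1  (sole → essential)
  3 | --11,00-1
  4 | -1-0  (sole → essential)
  7 | --11,-11-
  8 | 1--0  (sole → essential)
  10 | 1--0,1-1-
  11 | --11,1-1-
  12 | -1-0,1--0,11--
  14 | -1-0,-11-,1--0,1-1-,11--
  15 | --11,-11-,1-1-,11--
Essential prime implicants: -1-0, 00-1, 1--0

3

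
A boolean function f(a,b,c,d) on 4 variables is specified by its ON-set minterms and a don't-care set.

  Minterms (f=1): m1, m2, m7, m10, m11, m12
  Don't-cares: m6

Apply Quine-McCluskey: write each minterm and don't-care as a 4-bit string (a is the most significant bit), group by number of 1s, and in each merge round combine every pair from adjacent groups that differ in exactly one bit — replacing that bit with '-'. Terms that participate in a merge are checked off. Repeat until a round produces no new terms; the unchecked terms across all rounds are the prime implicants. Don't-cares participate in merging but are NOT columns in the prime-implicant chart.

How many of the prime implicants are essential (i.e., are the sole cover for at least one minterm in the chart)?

[col 0] 0001, 0010*, 0110*, 0111*, 1010*, 1011*, 1100
[col 1] -010, 0-10, 011-, 101-
Prime implicants: -010, 0-10, 0001, 011-, 101-, 1100
PI chart (minterm → PIs covering it):
  1 | 0001  (sole → essential)
  2 | -010,0-10
  7 | 011-  (sole → essential)
  10 | -010,101-
  11 | 101-  (sole → essential)
  12 | 1100  (sole → essential)
Essential prime implicants: 0001, 011-, 101-, 1100

4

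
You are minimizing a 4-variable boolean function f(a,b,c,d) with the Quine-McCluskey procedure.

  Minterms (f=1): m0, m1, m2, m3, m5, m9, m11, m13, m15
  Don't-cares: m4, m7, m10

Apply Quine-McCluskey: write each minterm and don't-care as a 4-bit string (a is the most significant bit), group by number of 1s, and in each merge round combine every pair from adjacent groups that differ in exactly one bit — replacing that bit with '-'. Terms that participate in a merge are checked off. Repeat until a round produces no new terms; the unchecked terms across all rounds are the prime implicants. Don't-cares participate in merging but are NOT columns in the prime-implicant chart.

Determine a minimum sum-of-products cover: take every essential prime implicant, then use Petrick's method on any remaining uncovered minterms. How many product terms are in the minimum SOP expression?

2

Round 0: 0000✓ 0001✓ 0010✓ 0011✓ 0100✓ 0101✓ 0111✓ 1001✓ 1010✓ 1011✓ 1101✓ 1111✓
Round 1: -001✓ -010✓ -011✓ -101✓ -111✓ 0-00✓ 0-01✓ 0-11✓ 00-0✓ 00-1✓ 000-✓ 001-✓ 01-1✓ 010-✓ 1-01✓ 1-11✓ 10-1✓ 101-✓ 11-1✓
Round 2: --01✓ --11✓ -0-1✓ -01- -1-1✓ 0--1✓ 0-0- 00-- 1--1✓
Round 3: ---1
PIs = {---1, -01-, 0-0-, 00--}
Coverage chart:
  m0: 0-0-,00--
  m1: ---1,0-0-,00--
  m2: -01-,00--
  m3: ---1,-01-,00--
  m5: ---1,0-0-
  m9: ---1 ←essential
  m11: ---1,-01-
  m13: ---1 ←essential
  m15: ---1 ←essential
Essential: ---1
Petrick residual → 00--
Min cover (2 terms): d + a'b'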